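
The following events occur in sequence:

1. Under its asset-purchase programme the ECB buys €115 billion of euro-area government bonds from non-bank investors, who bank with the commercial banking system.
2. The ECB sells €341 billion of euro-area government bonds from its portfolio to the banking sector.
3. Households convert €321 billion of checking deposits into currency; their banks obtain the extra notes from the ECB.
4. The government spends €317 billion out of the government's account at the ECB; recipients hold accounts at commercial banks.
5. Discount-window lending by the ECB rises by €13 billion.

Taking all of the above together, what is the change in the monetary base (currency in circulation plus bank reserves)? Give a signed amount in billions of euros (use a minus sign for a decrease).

+€104 billion

ECB balance sheet:
  Assets:      Securities −€226B, Loans to banks +€13B
  Liabilities: Bank reserves −€217B, Currency in circulation +€321B, Government deposits −€317B
Commercial banking system:
  Assets:      Reserves at CB −€217B, Securities +€341B
  Liabilities: Checkable deposits +€111B, Borrowings from CB +€13B
Monetary base = currency + reserves: +€321B + (−€217B) = +€104 billion.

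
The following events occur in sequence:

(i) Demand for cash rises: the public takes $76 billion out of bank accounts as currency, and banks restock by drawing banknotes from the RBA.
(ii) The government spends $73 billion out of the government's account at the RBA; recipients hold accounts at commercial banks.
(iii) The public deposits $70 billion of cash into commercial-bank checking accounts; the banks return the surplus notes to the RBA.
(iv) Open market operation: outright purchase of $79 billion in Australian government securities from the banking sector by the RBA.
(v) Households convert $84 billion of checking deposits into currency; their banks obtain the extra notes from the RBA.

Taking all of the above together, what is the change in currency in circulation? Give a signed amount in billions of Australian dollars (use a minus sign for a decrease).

+$90 billion

RBA balance sheet:
  Assets:      Securities +$79B
  Liabilities: Bank reserves +$62B, Currency in circulation +$90B, Government deposits −$73B
Commercial banking system:
  Assets:      Reserves at CB +$62B, Securities −$79B
  Liabilities: Checkable deposits −$17B
So the change in currency in circulation is +$90 billion.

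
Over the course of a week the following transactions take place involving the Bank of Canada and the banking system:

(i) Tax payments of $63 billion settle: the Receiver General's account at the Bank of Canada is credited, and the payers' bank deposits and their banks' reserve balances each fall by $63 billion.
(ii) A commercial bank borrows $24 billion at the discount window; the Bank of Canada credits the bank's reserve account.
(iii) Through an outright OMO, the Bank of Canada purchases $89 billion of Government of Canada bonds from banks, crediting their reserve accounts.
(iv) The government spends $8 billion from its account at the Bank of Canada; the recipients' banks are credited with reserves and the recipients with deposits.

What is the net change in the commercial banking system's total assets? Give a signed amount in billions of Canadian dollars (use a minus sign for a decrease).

-$31 billion

Bank of Canada balance sheet:
  Assets:      Securities +$89B, Loans to banks +$24B
  Liabilities: Bank reserves +$58B, Government deposits +$55B
Commercial banking system:
  Assets:      Reserves at CB +$58B, Securities −$89B
  Liabilities: Checkable deposits −$55B, Borrowings from CB +$24B
Change in total bank assets = -$31 billion.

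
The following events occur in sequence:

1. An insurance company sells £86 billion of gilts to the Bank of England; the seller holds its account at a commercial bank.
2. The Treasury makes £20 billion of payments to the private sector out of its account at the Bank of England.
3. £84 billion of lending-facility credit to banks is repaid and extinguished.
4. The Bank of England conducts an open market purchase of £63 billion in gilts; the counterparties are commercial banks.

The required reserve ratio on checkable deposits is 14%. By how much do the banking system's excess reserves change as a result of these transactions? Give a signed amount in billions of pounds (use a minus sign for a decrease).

+£70.16 billion

Asset purchase (from non-banks) £86 billion: reserves +£86B, deposits +£86B.
Government spending £20 billion: reserves +£20B, deposits +£20B.
Discount-window repayment £84 billion: reserves −£84B, deposits 0.
OMO purchase (from banks) £63 billion: reserves +£63B, deposits 0.
Totals: Δreserves = +£85B, Δdeposits = +£106B.
Δrequired reserves = 14% × +£106B = +£14.84B.
Δexcess reserves = Δreserves − Δrequired = +£85B − (+£14.84B) = +£70.16 billion.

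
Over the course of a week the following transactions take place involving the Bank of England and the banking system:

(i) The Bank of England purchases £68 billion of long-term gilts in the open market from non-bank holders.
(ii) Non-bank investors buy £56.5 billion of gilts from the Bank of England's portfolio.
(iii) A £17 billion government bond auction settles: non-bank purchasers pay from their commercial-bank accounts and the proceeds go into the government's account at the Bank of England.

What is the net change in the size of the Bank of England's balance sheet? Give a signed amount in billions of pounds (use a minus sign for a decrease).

+£11.5 billion

Asset purchase (from non-banks) £68 billion: a Bank of England asset is acquired → +£68B.
Asset sale (to non-banks) £56.5 billion: a Bank of England asset is shed → −£56.5B.
Government account inflow £17 billion: only the composition of liabilities changes → 0.
Net: 68 − 56.5 + 0 = +£11.5 billion.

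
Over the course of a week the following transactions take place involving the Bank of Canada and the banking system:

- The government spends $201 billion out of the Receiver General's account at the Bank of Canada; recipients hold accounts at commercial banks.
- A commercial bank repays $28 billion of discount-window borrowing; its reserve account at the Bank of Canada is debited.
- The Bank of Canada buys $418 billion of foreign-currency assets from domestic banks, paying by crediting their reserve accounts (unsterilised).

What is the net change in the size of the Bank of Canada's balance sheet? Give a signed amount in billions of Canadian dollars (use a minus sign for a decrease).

Government spending $201 billion: only the composition of liabilities changes → 0.
Discount-window repayment $28 billion: a Bank of Canada asset is shed → −$28B.
FX purchase $418 billion: a Bank of Canada asset is acquired → +$418B.
Net: 0 − 28 + 418 = +$390 billion.

+$390 billion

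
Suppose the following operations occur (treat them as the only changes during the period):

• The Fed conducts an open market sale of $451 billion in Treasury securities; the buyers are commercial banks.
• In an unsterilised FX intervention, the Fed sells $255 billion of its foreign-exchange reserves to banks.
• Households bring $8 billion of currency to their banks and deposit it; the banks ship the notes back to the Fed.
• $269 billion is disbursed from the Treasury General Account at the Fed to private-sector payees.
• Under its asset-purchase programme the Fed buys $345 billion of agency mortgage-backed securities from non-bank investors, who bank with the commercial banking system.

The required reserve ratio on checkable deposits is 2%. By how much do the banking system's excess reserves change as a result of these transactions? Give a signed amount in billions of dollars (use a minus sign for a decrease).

OMO sale (to banks) $451 billion: reserves −$451B, deposits 0.
FX sale $255 billion: reserves −$255B, deposits 0.
Currency deposit $8 billion: reserves +$8B, deposits +$8B.
Government spending $269 billion: reserves +$269B, deposits +$269B.
Asset purchase (from non-banks) $345 billion: reserves +$345B, deposits +$345B.
Totals: Δreserves = −$84B, Δdeposits = +$622B.
Δrequired reserves = 2% × +$622B = +$12.44B.
Δexcess reserves = Δreserves − Δrequired = −$84B − (+$12.44B) = -$96.44 billion.

-$96.44 billion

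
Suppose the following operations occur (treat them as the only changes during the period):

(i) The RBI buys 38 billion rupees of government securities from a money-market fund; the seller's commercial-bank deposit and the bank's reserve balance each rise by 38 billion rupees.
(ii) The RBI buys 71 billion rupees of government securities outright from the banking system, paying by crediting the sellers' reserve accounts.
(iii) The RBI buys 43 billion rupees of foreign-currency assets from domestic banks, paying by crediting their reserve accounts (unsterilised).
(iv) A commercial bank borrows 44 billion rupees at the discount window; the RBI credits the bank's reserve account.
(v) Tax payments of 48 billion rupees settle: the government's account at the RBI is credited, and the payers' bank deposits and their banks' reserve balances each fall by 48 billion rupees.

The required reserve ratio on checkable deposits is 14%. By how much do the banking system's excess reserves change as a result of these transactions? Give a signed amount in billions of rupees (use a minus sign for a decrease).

+149.4 billion

Asset purchase (from non-banks) 38 billion rupees: reserves +38B, deposits +38B.
OMO purchase (from banks) 71 billion rupees: reserves +71B, deposits 0.
FX purchase 43 billion rupees: reserves +43B, deposits 0.
Discount-window loan 44 billion rupees: reserves +44B, deposits 0.
Government account inflow 48 billion rupees: reserves −48B, deposits −48B.
Totals: Δreserves = +148B, Δdeposits = −10B.
Δrequired reserves = 14% × −10B = −1.4B.
Δexcess reserves = Δreserves − Δrequired = +148B − (−1.4B) = +149.4 billion.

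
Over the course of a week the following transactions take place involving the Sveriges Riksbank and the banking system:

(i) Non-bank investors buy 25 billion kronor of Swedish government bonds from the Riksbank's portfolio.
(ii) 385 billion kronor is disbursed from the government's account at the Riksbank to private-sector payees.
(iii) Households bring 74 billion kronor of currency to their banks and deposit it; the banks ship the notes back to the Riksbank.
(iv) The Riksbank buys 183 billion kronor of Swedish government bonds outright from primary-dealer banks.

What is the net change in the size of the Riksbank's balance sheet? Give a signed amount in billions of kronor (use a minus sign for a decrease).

+158 billion

Asset sale (to non-banks) 25 billion kronor: a Riksbank asset is shed → −25B.
Government spending 385 billion kronor: only the composition of liabilities changes → 0.
Currency deposit 74 billion kronor: only the composition of liabilities changes → 0.
OMO purchase (from banks) 183 billion kronor: a Riksbank asset is acquired → +183B.
Net: −25 + 0 + 0 + 183 = +158 billion.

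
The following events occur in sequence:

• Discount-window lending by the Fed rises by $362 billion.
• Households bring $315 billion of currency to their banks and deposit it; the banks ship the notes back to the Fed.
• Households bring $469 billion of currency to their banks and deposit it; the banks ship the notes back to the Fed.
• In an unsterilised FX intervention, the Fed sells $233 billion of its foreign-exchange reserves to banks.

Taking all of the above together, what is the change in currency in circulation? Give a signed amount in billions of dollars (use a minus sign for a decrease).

-$784 billion

Fed balance sheet:
  Assets:      Loans to banks +$362B, Foreign assets −$233B
  Liabilities: Bank reserves +$913B, Currency in circulation −$784B
Commercial banking system:
  Assets:      Reserves at CB +$913B, Foreign assets +$233B
  Liabilities: Checkable deposits +$784B, Borrowings from CB +$362B
So the change in currency in circulation is -$784 billion.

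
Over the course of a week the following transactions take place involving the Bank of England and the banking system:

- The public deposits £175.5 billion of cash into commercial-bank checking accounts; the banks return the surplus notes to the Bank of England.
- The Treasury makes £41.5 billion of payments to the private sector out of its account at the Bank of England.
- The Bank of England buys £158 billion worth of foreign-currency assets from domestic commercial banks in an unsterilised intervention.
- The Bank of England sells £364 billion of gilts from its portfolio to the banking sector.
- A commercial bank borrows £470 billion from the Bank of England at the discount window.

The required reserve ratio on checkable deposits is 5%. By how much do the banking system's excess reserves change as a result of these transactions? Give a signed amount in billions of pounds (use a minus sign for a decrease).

Currency deposit £175.5 billion: reserves +£175.5B, deposits +£175.5B.
Government spending £41.5 billion: reserves +£41.5B, deposits +£41.5B.
FX purchase £158 billion: reserves +£158B, deposits 0.
OMO sale (to banks) £364 billion: reserves −£364B, deposits 0.
Discount-window loan £470 billion: reserves +£470B, deposits 0.
Totals: Δreserves = +£481B, Δdeposits = +£217B.
Δrequired reserves = 5% × +£217B = +£10.85B.
Δexcess reserves = Δreserves − Δrequired = +£481B − (+£10.85B) = +£470.15 billion.

+£470.15 billion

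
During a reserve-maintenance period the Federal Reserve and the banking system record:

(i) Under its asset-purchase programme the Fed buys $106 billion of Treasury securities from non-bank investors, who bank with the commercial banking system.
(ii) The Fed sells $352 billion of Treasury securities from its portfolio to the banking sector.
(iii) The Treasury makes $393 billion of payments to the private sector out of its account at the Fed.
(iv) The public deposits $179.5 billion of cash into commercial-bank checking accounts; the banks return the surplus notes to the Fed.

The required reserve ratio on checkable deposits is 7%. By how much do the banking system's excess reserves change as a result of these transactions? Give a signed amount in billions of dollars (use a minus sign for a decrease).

+$279.005 billion

Asset purchase (from non-banks) $106 billion: reserves +$106B, deposits +$106B.
OMO sale (to banks) $352 billion: reserves −$352B, deposits 0.
Government spending $393 billion: reserves +$393B, deposits +$393B.
Currency deposit $179.5 billion: reserves +$179.5B, deposits +$179.5B.
Totals: Δreserves = +$326.5B, Δdeposits = +$678.5B.
Δrequired reserves = 7% × +$678.5B = +$47.495B.
Δexcess reserves = Δreserves − Δrequired = +$326.5B − (+$47.495B) = +$279.005 billion.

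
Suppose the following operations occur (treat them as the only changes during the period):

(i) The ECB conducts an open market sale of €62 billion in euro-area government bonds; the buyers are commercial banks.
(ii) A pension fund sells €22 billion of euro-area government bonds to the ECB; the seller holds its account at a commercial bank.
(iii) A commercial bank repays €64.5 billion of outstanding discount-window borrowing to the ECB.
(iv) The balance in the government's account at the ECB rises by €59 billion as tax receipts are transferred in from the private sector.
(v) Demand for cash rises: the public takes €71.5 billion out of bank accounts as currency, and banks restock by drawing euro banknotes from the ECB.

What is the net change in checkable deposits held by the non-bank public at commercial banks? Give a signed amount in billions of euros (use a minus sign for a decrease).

-€108.5 billion

ECB balance sheet:
  Assets:      Securities −€40B, Loans to banks −€64.5B
  Liabilities: Bank reserves −€235B, Currency in circulation +€71.5B, Government deposits +€59B
Commercial banking system:
  Assets:      Reserves at CB −€235B, Securities +€62B
  Liabilities: Checkable deposits −€108.5B, Borrowings from CB −€64.5B
So the change in checkable deposits held by the non-bank public at commercial banks is -€108.5 billion.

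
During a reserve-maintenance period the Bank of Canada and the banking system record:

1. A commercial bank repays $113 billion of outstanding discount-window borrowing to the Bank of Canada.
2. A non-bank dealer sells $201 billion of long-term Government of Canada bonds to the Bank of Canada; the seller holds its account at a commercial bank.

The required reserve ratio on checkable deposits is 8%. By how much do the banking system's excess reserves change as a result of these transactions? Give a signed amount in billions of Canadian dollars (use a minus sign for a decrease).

+$71.92 billion

Discount-window repayment $113 billion: reserves −$113B, deposits 0.
Asset purchase (from non-banks) $201 billion: reserves +$201B, deposits +$201B.
Totals: Δreserves = +$88B, Δdeposits = +$201B.
Δrequired reserves = 8% × +$201B = +$16.08B.
Δexcess reserves = Δreserves − Δrequired = +$88B − (+$16.08B) = +$71.92 billion.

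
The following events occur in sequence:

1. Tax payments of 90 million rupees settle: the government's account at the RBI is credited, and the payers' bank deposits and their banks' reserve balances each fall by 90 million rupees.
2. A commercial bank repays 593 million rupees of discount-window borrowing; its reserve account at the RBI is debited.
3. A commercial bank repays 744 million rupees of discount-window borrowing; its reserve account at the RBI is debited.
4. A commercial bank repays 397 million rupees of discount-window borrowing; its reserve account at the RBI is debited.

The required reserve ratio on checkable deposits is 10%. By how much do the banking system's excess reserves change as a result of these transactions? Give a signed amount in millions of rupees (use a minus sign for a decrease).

-1815 million

Government account inflow 90 million rupees: reserves −90M, deposits −90M.
Discount-window repayment 593 million rupees: reserves −593M, deposits 0.
Discount-window repayment 744 million rupees: reserves −744M, deposits 0.
Discount-window repayment 397 million rupees: reserves −397M, deposits 0.
Totals: Δreserves = −1824M, Δdeposits = −90M.
Δrequired reserves = 10% × −90M = −9M.
Δexcess reserves = Δreserves − Δrequired = −1824M − (−9M) = -1815 million.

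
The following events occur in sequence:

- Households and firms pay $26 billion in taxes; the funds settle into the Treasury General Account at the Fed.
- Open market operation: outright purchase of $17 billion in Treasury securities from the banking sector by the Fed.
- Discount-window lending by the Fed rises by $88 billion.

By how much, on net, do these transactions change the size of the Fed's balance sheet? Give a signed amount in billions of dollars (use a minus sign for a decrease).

Fed balance sheet:
  Assets:      Securities +$17B, Loans to banks +$88B
  Liabilities: Bank reserves +$79B, Government deposits +$26B
Change in total Fed assets = +$105 billion.

+$105 billion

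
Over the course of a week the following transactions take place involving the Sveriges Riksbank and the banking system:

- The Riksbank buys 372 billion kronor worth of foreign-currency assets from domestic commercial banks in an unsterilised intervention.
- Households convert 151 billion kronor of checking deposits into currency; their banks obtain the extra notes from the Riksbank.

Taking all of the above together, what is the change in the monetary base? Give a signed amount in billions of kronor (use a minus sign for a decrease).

+372 billion

FX purchase 372 billion kronor: Riksbank balance sheet expands → +372B.
Currency withdrawal 151 billion kronor: just a shift between currency and reserves — both are base money → 0.
Net: 372 + 0 = +372 billion.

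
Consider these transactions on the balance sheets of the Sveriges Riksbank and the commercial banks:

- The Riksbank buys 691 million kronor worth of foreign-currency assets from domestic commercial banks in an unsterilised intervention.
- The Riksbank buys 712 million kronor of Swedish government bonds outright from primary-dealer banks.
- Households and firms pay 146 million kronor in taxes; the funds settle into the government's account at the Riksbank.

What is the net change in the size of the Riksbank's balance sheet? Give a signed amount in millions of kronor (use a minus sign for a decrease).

+1403 million

FX purchase 691 million kronor: a Riksbank asset is acquired → +691M.
OMO purchase (from banks) 712 million kronor: a Riksbank asset is acquired → +712M.
Government account inflow 146 million kronor: only the composition of liabilities changes → 0.
Net: 691 + 712 + 0 = +1403 million.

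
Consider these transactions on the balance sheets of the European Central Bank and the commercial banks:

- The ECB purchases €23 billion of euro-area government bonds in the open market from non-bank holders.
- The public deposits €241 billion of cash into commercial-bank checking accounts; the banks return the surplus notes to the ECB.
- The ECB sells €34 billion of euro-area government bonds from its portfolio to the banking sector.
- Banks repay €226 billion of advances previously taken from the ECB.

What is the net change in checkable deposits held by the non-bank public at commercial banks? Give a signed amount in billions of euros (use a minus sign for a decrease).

+€264 billion

ECB balance sheet:
  Assets:      Securities −€11B, Loans to banks −€226B
  Liabilities: Bank reserves +€4B, Currency in circulation −€241B
Commercial banking system:
  Assets:      Reserves at CB +€4B, Securities +€34B
  Liabilities: Checkable deposits +€264B, Borrowings from CB −€226B
So the change in checkable deposits held by the non-bank public at commercial banks is +€264 billion.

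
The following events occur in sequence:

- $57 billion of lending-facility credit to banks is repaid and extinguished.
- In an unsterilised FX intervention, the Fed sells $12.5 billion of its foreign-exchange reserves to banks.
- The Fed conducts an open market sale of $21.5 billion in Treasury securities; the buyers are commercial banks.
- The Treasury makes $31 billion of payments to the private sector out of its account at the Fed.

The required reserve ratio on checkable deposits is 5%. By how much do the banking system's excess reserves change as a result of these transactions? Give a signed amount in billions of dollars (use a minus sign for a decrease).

Discount-window repayment $57 billion: reserves −$57B, deposits 0.
FX sale $12.5 billion: reserves −$12.5B, deposits 0.
OMO sale (to banks) $21.5 billion: reserves −$21.5B, deposits 0.
Government spending $31 billion: reserves +$31B, deposits +$31B.
Totals: Δreserves = −$60B, Δdeposits = +$31B.
Δrequired reserves = 5% × +$31B = +$1.55B.
Δexcess reserves = Δreserves − Δrequired = −$60B − (+$1.55B) = -$61.55 billion.

-$61.55 billion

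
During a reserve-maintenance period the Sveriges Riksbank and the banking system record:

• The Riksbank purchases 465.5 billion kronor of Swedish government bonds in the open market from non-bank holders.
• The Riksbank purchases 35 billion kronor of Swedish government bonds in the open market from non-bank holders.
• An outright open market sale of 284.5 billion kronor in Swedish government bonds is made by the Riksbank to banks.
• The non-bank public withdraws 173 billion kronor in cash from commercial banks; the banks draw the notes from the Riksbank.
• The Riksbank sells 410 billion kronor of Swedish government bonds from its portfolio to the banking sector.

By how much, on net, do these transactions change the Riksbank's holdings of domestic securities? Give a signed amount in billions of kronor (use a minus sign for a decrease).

-194 billion

Asset purchase (from non-banks) 465.5 billion kronor: securities added to the Riksbank's portfolio → +465.5B.
Asset purchase (from non-banks) 35 billion kronor: securities added to the Riksbank's portfolio → +35B.
OMO sale (to banks) 284.5 billion kronor: securities removed from the Riksbank's portfolio → −284.5B.
Currency withdrawal 173 billion kronor: the Riksbank's securities portfolio is untouched → 0.
OMO sale (to banks) 410 billion kronor: securities removed from the Riksbank's portfolio → −410B.
Net: 465.5 + 35 − 284.5 + 0 − 410 = -194 billion.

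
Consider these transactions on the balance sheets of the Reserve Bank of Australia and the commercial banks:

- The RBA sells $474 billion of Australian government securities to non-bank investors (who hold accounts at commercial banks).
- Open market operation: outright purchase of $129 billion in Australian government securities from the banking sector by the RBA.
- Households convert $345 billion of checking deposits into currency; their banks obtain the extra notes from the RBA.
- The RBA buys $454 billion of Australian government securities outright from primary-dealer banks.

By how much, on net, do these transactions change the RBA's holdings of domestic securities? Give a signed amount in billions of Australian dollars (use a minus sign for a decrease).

+$109 billion

Asset sale (to non-banks) $474 billion: securities removed from the RBA's portfolio → −$474B.
OMO purchase (from banks) $129 billion: securities added to the RBA's portfolio → +$129B.
Currency withdrawal $345 billion: the RBA's securities portfolio is untouched → 0.
OMO purchase (from banks) $454 billion: securities added to the RBA's portfolio → +$454B.
Net: −474 + 129 + 0 + 454 = +$109 billion.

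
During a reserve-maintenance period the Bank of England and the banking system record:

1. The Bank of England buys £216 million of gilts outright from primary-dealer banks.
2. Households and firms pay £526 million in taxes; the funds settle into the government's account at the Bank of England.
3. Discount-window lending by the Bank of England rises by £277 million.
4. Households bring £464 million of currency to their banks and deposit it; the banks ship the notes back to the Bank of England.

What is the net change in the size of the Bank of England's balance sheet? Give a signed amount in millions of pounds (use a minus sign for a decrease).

OMO purchase (from banks) £216 million: a Bank of England asset is acquired → +£216M.
Government account inflow £526 million: only the composition of liabilities changes → 0.
Discount-window loan £277 million: a Bank of England asset is acquired → +£277M.
Currency deposit £464 million: only the composition of liabilities changes → 0.
Net: 216 + 0 + 277 + 0 = +£493 million.

+£493 million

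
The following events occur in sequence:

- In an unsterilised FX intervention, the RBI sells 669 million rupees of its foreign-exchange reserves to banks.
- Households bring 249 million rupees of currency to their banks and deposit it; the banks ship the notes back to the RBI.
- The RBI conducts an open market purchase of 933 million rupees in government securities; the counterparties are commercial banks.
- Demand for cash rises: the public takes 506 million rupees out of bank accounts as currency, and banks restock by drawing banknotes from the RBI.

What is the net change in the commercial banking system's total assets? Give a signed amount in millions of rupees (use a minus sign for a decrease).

FX sale 669 million rupees: just an asset swap on bank balance sheets → 0.
Currency deposit 249 million rupees: bank balance sheets expand → +249M.
OMO purchase (from banks) 933 million rupees: just an asset swap on bank balance sheets → 0.
Currency withdrawal 506 million rupees: bank balance sheets shrink → −506M.
Net: 0 + 249 + 0 − 506 = -257 million.

-257 million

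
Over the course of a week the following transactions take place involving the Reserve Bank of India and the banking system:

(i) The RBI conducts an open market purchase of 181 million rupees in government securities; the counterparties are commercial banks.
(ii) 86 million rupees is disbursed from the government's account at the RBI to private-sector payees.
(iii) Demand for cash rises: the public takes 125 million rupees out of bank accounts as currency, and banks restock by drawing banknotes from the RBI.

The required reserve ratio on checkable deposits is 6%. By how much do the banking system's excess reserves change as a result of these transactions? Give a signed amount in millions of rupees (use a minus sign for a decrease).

+144.34 million

OMO purchase (from banks) 181 million rupees: reserves +181M, deposits 0.
Government spending 86 million rupees: reserves +86M, deposits +86M.
Currency withdrawal 125 million rupees: reserves −125M, deposits −125M.
Totals: Δreserves = +142M, Δdeposits = −39M.
Δrequired reserves = 6% × −39M = −2.34M.
Δexcess reserves = Δreserves − Δrequired = +142M − (−2.34M) = +144.34 million.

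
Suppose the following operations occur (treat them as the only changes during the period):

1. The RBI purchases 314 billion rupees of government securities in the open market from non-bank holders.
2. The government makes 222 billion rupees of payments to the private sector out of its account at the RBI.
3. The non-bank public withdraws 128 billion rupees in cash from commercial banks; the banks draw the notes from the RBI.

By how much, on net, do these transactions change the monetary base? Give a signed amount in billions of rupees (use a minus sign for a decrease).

+536 billion

RBI balance sheet:
  Assets:      Securities +314B
  Liabilities: Bank reserves +408B, Currency in circulation +128B, Government deposits −222B
Monetary base = currency + reserves: +128B + (+408B) = +536 billion.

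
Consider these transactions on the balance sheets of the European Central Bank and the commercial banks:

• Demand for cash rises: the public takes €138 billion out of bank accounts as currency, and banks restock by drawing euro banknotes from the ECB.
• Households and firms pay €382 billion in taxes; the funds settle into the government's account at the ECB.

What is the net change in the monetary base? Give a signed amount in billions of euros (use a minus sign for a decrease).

ECB balance sheet:
  Assets:      no change
  Liabilities: Bank reserves −€520B, Currency in circulation +€138B, Government deposits +€382B
Monetary base = currency + reserves: +€138B + (−€520B) = -€382 billion.

-€382 billion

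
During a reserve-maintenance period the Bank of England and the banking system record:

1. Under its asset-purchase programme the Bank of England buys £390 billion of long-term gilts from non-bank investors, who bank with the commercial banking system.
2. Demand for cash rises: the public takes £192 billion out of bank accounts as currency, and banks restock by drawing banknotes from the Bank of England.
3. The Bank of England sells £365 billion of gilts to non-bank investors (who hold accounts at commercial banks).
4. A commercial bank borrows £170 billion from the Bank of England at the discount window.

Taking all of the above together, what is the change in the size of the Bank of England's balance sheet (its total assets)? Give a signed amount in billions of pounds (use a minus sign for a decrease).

Bank of England balance sheet:
  Assets:      Securities +£25B, Loans to banks +£170B
  Liabilities: Bank reserves +£3B, Currency in circulation +£192B
Change in total Bank of England assets = +£195 billion.

+£195 billion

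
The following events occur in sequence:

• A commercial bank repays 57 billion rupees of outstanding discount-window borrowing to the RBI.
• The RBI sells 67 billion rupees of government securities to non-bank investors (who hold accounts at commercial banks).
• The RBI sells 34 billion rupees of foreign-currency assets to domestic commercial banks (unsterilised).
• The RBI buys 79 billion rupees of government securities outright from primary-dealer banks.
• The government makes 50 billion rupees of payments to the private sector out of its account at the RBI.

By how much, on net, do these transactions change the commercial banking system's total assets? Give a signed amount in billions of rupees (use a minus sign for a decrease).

-74 billion

Discount-window repayment 57 billion rupees: bank balance sheets shrink → −57B.
Asset sale (to non-banks) 67 billion rupees: bank balance sheets shrink → −67B.
FX sale 34 billion rupees: just an asset swap on bank balance sheets → 0.
OMO purchase (from banks) 79 billion rupees: just an asset swap on bank balance sheets → 0.
Government spending 50 billion rupees: bank balance sheets expand → +50B.
Net: −57 − 67 + 0 + 0 + 50 = -74 billion.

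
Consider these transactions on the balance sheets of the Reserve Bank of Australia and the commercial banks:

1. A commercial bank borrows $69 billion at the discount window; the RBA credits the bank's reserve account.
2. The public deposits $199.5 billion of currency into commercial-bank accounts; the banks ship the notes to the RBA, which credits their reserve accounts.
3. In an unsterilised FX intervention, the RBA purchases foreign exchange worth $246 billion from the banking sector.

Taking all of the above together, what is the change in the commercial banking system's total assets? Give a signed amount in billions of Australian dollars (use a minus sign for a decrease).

+$268.5 billion

RBA balance sheet:
  Assets:      Loans to banks +$69B, Foreign assets +$246B
  Liabilities: Bank reserves +$514.5B, Currency in circulation −$199.5B
Commercial banking system:
  Assets:      Reserves at CB +$514.5B, Foreign assets −$246B
  Liabilities: Checkable deposits +$199.5B, Borrowings from CB +$69B
Change in total bank assets = +$268.5 billion.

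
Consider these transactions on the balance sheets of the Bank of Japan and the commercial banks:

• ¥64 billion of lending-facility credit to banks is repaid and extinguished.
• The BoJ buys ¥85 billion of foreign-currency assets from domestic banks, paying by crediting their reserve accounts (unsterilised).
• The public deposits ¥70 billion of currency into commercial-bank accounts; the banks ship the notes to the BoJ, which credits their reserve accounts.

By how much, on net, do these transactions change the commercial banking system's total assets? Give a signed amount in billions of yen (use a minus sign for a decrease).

Discount-window repayment ¥64 billion: bank balance sheets shrink → −¥64B.
FX purchase ¥85 billion: just an asset swap on bank balance sheets → 0.
Currency deposit ¥70 billion: bank balance sheets expand → +¥70B.
Net: −64 + 0 + 70 = +¥6 billion.

+¥6 billion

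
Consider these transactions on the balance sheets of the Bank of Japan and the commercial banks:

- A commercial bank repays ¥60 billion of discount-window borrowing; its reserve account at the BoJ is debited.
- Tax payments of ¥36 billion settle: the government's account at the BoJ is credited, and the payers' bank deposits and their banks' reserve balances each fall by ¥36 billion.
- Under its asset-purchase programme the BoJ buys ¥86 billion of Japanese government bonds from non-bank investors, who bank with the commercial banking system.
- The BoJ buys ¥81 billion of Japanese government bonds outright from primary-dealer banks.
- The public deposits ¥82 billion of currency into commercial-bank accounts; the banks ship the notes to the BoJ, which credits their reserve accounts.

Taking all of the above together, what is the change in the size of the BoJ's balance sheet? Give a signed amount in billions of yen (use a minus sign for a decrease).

Discount-window repayment ¥60 billion: a BoJ asset is shed → −¥60B.
Government account inflow ¥36 billion: only the composition of liabilities changes → 0.
Asset purchase (from non-banks) ¥86 billion: a BoJ asset is acquired → +¥86B.
OMO purchase (from banks) ¥81 billion: a BoJ asset is acquired → +¥81B.
Currency deposit ¥82 billion: only the composition of liabilities changes → 0.
Net: −60 + 0 + 86 + 81 + 0 = +¥107 billion.

+¥107 billion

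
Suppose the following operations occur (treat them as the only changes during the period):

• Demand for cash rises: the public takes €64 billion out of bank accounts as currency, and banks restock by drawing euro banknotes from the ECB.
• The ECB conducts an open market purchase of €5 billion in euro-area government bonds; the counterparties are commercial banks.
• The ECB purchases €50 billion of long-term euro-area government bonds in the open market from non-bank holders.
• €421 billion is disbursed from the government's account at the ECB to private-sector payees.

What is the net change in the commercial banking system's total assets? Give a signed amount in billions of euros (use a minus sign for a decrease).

+€407 billion

ECB balance sheet:
  Assets:      Securities +€55B
  Liabilities: Bank reserves +€412B, Currency in circulation +€64B, Government deposits −€421B
Commercial banking system:
  Assets:      Reserves at CB +€412B, Securities −€5B
  Liabilities: Checkable deposits +€407B
Change in total bank assets = +€407 billion.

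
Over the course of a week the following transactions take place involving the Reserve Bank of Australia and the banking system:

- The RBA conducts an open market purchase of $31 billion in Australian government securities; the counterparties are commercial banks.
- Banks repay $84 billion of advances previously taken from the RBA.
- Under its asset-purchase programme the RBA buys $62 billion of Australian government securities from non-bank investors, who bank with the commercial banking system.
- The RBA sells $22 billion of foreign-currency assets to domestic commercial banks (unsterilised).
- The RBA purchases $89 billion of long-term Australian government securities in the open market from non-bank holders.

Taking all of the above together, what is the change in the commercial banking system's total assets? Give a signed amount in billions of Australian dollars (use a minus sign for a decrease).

+$67 billion

OMO purchase (from banks) $31 billion: just an asset swap on bank balance sheets → 0.
Discount-window repayment $84 billion: bank balance sheets shrink → −$84B.
Asset purchase (from non-banks) $62 billion: bank balance sheets expand → +$62B.
FX sale $22 billion: just an asset swap on bank balance sheets → 0.
Asset purchase (from non-banks) $89 billion: bank balance sheets expand → +$89B.
Net: 0 − 84 + 62 + 0 + 89 = +$67 billion.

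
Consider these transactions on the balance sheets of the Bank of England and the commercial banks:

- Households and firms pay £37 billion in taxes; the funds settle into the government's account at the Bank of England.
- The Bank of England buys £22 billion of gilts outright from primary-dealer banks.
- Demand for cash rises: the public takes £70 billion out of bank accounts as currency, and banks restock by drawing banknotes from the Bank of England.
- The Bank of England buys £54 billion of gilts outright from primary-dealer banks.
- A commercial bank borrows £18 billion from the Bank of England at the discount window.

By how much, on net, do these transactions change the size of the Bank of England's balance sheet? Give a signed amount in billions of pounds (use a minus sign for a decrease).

Bank of England balance sheet:
  Assets:      Securities +£76B, Loans to banks +£18B
  Liabilities: Bank reserves −£13B, Currency in circulation +£70B, Government deposits +£37B
Commercial banking system:
  Assets:      Reserves at CB −£13B, Securities −£76B
  Liabilities: Checkable deposits −£107B, Borrowings from CB +£18B
Change in total Bank of England assets = +£94 billion.

+£94 billion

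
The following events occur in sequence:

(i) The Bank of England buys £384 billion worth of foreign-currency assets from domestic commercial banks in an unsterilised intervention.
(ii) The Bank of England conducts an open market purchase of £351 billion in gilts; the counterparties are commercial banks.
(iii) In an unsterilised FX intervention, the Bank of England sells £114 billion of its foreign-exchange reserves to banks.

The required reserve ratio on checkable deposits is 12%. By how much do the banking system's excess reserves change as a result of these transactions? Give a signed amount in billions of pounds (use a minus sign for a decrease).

FX purchase £384 billion: reserves +£384B, deposits 0.
OMO purchase (from banks) £351 billion: reserves +£351B, deposits 0.
FX sale £114 billion: reserves −£114B, deposits 0.
Totals: Δreserves = +£621B, Δdeposits = 0.
Δrequired reserves = 12% × 0 = 0.
Δexcess reserves = Δreserves − Δrequired = +£621B − (0) = +£621 billion.

+£621 billion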